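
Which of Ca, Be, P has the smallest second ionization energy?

After 1 electron has been removed, what remains? Ca⁺ still has 1 valence electron; Be⁺ still has 1 valence electron; P⁺ still has 4 valence electrons.
All are still removing valence electrons, so compare the +1 ions as you would atoms: IE_2 generally rises across a period (higher Z_eff) and falls down a group (larger shell), subject to the usual subshell exceptions.
Valence configurations: Ca⁺ [Ar]4s¹, Be⁺ [He]2s¹, P⁺ [Ne]3s²3p².
Approximate IE_2 values (kJ/mol): Ca 1145, Be 1757, P 1907.
Putting it together, IE_2: Ca < Be < P.

Ca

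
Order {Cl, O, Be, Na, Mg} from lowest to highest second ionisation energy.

The second ionization energy removes an electron from the +1 ion. For each element: Cl⁺ still has 6 valence electrons; O⁺ still has 5 valence electrons; Be⁺ still has 1 valence electron; Na⁺ is the bare [Ne] core; Mg⁺ still has 1 valence electron.
Pulling an electron out of a noble-gas core costs far more than removing a remaining valence electron, so Na sits at the high end of IE_2.
Valence configurations: Cl⁺ [Ne]3s²3p⁴, O⁺ [He]2s²2p³, Be⁺ [He]2s¹, Mg⁺ [Ne]3s¹.
Tabulated IE_2 (kJ/mol): Cl 2298, O 3388, Be 1757, Na 4562, Mg 1451.
Hence IE_2: Mg < Be < Cl < O < Na.

Mg, Be, Cl, O, Na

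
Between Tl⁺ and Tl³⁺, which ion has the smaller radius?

Both ions have Z = 81 protons, but Tl³⁺ has lost more electrons, so its remaining electrons feel a larger effective nuclear charge per electron and are pulled in more tightly.
Higher positive charge → smaller ion, so Tl⁺ > Tl³⁺.

Tl³⁺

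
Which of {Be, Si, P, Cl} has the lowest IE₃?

P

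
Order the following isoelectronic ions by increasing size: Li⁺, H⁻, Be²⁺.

All of these have 2 electrons, so size is governed by nuclear charge alone: the more protons, the stronger the pull on the same electron cloud, and the smaller the ion.
Nuclear charges: Be²⁺ (Z=4), Li⁺ (Z=3), H⁻ (Z=1).
Smallest to largest: Be²⁺ < Li⁺ < H⁻.

Be²⁺ < Li⁺ < H⁻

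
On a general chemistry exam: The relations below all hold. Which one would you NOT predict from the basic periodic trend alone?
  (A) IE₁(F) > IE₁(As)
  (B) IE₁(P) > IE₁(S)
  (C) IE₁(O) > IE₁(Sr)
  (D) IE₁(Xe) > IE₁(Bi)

The general trend: IE₁ increases across a period and decreases down a group.
(A) F (period 2, group 17) vs As (period 4, group 15): the stated order agrees with the simple trend.
(B) P (period 3, group 15) vs S (period 3, group 16): the stated order contradicts the simple trend.
(C) O (period 2, group 16) vs Sr (period 5, group 2): the stated order agrees with the simple trend.
(D) Xe (period 5, group 18) vs Bi (period 6, group 15): the stated order agrees with the simple trend.
The exception is (B): S (3p⁴) ionizes more easily than half-filled P (3p³) because the paired 3p electron in S is pushed out by e⁻–e⁻ repulsion.

(B)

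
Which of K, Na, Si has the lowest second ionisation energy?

Si

IE_2 is the cost of taking one more electron from the +1 cation: K⁺ is the bare [Ar] core; Na⁺ is the bare [Ne] core; Si⁺ still has 3 valence electrons.
Breaking into a closed-shell core is much more expensive than removing a leftover valence electron — K and Na have the largest IE_2 here.
The numbers (kJ/mol): K 3052, Na 4562, Si 1577.
So the second ionization energies run Si < K < Na.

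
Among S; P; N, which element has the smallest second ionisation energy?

P

The second ionization energy removes an electron from the +1 ion. For each element: S⁺ still has 5 valence electrons; P⁺ still has 4 valence electrons; N⁺ still has 4 valence electrons.
All are still removing valence electrons, so compare the +1 ions as you would atoms: IE_2 generally rises across a period (higher Z_eff) and falls down a group (larger shell), subject to the usual subshell exceptions.
Valence configurations: S⁺ [Ne]3s²3p³, P⁺ [Ne]3s²3p², N⁺ [He]2s²2p².
Approximate IE_2 values (kJ/mol): S 2252, P 1907, N 2856.
Overall IE_2 order: P < S < N.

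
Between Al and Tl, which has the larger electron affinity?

Electron affinity generally becomes more exothermic across a period toward the halogens and less exothermic down a group.
All are in group 13, so electron affinity increases up the group.
So Al has the larger electron affinity (Al > Tl).

Al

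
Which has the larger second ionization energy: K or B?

K

IE_2 is the cost of taking one more electron from the +1 cation: K⁺ is the bare [Ar] core; B⁺ still has 2 valence electrons.
Pulling an electron out of a noble-gas core costs far more than removing a remaining valence electron, so K sits at the high end of IE_2.
Tabulated IE_2 (kJ/mol): K 3052, B 2427.
Hence IE_2: B < K.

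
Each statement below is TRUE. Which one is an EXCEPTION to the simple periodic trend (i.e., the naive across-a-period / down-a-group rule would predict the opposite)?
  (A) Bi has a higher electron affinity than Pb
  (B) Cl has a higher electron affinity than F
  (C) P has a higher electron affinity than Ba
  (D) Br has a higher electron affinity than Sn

(B)

The general trend: electron affinity increases across a period and decreases down a group.
(A) Bi (period 6, group 15) vs Pb (period 6, group 14): the stated order agrees with the simple trend.
(B) Cl (period 3, group 17) vs F (period 2, group 17): the stated order contradicts the simple trend.
(C) P (period 3, group 15) vs Ba (period 6, group 2): the stated order agrees with the simple trend.
(D) Br (period 4, group 17) vs Sn (period 5, group 14): the stated order agrees with the simple trend.
The exception is (B): F's small 2p subshell makes the incoming electron feel strong e⁻–e⁻ repulsion, so Cl actually releases more energy on gaining an electron.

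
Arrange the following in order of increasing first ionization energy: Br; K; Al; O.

K < Al < Br < O

O is in period 2, group 16; Al is in period 3, group 13; K is in period 4, group 1; Br is in period 4, group 17.
Removing the outermost electron gets harder across a period and easier down a group.
Here both period and group differ, so the two effects have to be weighed against each other.
Al > K: both effects reinforce here, so Al is clearly the higher of the two.
Br > Al: the two effects oppose for this pair; the across-period effect wins (1140 vs 578 kJ/mol).
O > Br: the two effects oppose for this pair; the down-group effect wins (1314 vs 1140 kJ/mol).
Approximate values (kJ/mol): O 1314, Al 578, K 419, Br 1140.
So from lowest to highest: K < Al < Br < O.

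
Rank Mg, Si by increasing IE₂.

The second ionization energy removes an electron from the +1 ion. For each element: Mg⁺ still has 1 valence electron; Si⁺ still has 3 valence electrons.
All are still removing valence electrons, so compare the +1 ions as you would atoms: IE_2 generally rises across a period (higher Z_eff) and falls down a group (larger shell), subject to the usual subshell exceptions.
Valence configurations: Mg⁺ [Ne]3s¹, Si⁺ [Ne]3s²3p¹.
Approximate IE_2 values (kJ/mol): Mg 1451, Si 1577.
Hence IE_2: Mg < Si.

Mg, Si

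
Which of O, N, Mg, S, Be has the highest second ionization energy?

O

The second ionization energy removes an electron from the +1 ion. For each element: O⁺ still has 5 valence electrons; N⁺ still has 4 valence electrons; Mg⁺ still has 1 valence electron; S⁺ still has 5 valence electrons; Be⁺ still has 1 valence electron.
All are still removing valence electrons, so compare the +1 ions as you would atoms: IE_2 generally rises across a period (higher Z_eff) and falls down a group (larger shell), subject to the usual subshell exceptions.
Valence configurations: O⁺ [He]2s²2p³, N⁺ [He]2s²2p², Mg⁺ [Ne]3s¹, S⁺ [Ne]3s²3p³, Be⁺ [He]2s¹.
Approximate IE_2 values (kJ/mol): O 3388, N 2856, Mg 1451, S 2252, Be 1757.
Putting it together, IE_2: Mg < Be < S < N < O.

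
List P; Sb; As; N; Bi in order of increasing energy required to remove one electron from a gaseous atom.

N is in period 2, group 15; P is in period 3, group 15; As is in period 4, group 15; Sb is in period 5, group 15; Bi is in period 6, group 15.
First ionization energy rises across a period (greater Z_eff holds electrons more tightly) and falls down a group (valence electrons are farther from the nucleus).
All are in group 15, so first ionization energy increases up the group.
So from lowest to highest: Bi < Sb < As < P < N.

Bi < Sb < As < P < N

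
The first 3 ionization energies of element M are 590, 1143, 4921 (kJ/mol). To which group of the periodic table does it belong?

Group 2

Look for the largest jump between consecutive ionization energies: IE3/IE2 ≈ 4.3, far larger than any earlier ratio.
That jump marks the point where a core electron is being removed. So the atom has 2 valence electrons.
A main-group element with 2 valence electrons is in group 2.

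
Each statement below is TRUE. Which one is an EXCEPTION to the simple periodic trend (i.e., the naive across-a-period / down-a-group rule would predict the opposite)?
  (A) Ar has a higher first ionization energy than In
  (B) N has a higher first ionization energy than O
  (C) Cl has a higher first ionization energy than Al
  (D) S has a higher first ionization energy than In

The general trend: first ionization energy increases across a period and decreases down a group.
(A) Ar (period 3, group 18) vs In (period 5, group 13): the stated order agrees with the simple trend.
(B) N (period 2, group 15) vs O (period 2, group 16): the stated order contradicts the simple trend.
(C) Cl (period 3, group 17) vs Al (period 3, group 13): the stated order agrees with the simple trend.
(D) S (period 3, group 16) vs In (period 5, group 13): the stated order agrees with the simple trend.
The exception is (B): pairing an electron in O's 2p⁴ costs repulsion energy, so O ionizes more easily than half-filled N (2p³).

(B)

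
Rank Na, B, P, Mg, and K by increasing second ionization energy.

Mg < P < B < K < Na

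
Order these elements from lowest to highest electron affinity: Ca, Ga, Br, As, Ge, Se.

Ca < Ga < As < Ge < Se < Br

Ca is in period 4, group 2; Ga is in period 4, group 13; Ge is in period 4, group 14; As is in period 4, group 15; Se is in period 4, group 16; Br is in period 4, group 17.
Electron affinity generally becomes more exothermic across a period toward the halogens and less exothermic down a group.
All lie in period 4; the across-period trend (electron affinity increases left to right) applies, with the exception below.
Note the exception: Ge has a higher electron affinity than As, contrary to the simple trend — adding an electron to As's half-filled 4p³ is unfavourable, so Ge (4p²) has the more exothermic EA.
Tabulated electron affinity (kJ/mol): Ca 2, Ga 29, Ge 119, As 78, Se 195, Br 325.
So from lowest to highest: Ca < Ga < As < Ge < Se < Br.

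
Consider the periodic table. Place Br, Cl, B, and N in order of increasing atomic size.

N < B < Cl < Br

B is in period 2, group 13; N is in period 2, group 15; Cl is in period 3, group 17; Br is in period 4, group 17.
Moving right in a period, electrons are added to the same shell under a stronger nuclear pull, so atoms get smaller; moving down, a new shell is opened and atoms get larger.
These span different periods and groups, so the two trends combine.
B > N: B lies to the left of N in period 2, so the across-period effect alone puts B larger.
Cl > B: the two effects oppose for this pair; the down-group effect wins (99 vs 85 pm).
Br > Cl: Br sits below Cl in group 17, so the down-group effect alone puts Br larger.
Approximate values (pm): B 85, N 71, Cl 99, Br 114.
So from smallest to largest: N < B < Cl < Br.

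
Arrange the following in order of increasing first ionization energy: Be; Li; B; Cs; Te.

Cs < Li < B < Te < Be

Li is in period 2, group 1; Be is in period 2, group 2; B is in period 2, group 13; Te is in period 5, group 16; Cs is in period 6, group 1.
First ionization energy rises across a period (greater Z_eff holds electrons more tightly) and falls down a group (valence electrons are farther from the nucleus).
These span different periods and groups, so the two trends combine.
Li > Cs: they share group 1; the group trend gives Li the larger value.
B > Li: B lies to the right of Li in period 2, so the across-period effect alone puts B higher.
Te > B: period and group pull opposite ways; the across-period shift dominates (869 vs 801 kJ/mol).
Be > Te: period and group pull opposite ways; the down-group shift dominates (900 vs 869 kJ/mol).
Note the exception: Be has a higher first ionization energy than B, contrary to the simple trend — removing B's lone 2p electron is easier than breaking Be's filled 2s².
Tabulated first ionization energy (kJ/mol): Li 520, Be 900, B 801, Te 869, Cs 376.
So from lowest to highest: Cs < Li < B < Te < Be.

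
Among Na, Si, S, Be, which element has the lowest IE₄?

Si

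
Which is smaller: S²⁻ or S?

S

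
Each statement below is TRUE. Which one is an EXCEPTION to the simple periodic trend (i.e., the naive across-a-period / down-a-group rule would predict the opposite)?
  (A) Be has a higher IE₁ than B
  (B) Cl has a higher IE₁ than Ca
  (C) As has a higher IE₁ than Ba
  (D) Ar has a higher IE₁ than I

(A)

The general trend: IE₁ increases across a period and decreases down a group.
(A) Be (period 2, group 2) vs B (period 2, group 13): the stated order contradicts the simple trend.
(B) Cl (period 3, group 17) vs Ca (period 4, group 2): the stated order agrees with the simple trend.
(C) As (period 4, group 15) vs Ba (period 6, group 2): the stated order agrees with the simple trend.
(D) Ar (period 3, group 18) vs I (period 5, group 17): the stated order agrees with the simple trend.
The exception is (A): removing B's lone 2p electron is easier than breaking Be's filled 2s².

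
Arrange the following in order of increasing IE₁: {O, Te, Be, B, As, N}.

B < Te < Be < As < O < N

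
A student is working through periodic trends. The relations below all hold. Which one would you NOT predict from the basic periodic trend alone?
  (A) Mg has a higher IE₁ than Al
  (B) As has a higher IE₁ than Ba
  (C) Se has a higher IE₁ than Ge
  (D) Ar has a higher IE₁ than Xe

(A)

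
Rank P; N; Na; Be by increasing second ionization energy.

Be < P < N < Na

The second ionization energy removes an electron from the +1 ion. For each element: P⁺ still has 4 valence electrons; N⁺ still has 4 valence electrons; Na⁺ is the bare [Ne] core; Be⁺ still has 1 valence electron.
Core electrons are held far more tightly than valence electrons, so Na tops the IE_2 order.
Valence configurations: P⁺ [Ne]3s²3p², N⁺ [He]2s²2p², Be⁺ [He]2s¹.
Approximate IE_2 values (kJ/mol): P 1907, N 2856, Na 4562, Be 1757.
Putting it together, IE_2: Be < P < N < Na.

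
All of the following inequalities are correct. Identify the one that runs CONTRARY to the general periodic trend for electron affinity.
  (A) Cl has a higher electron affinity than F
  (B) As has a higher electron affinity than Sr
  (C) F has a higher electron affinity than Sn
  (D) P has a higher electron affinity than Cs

The general trend: electron affinity increases across a period and decreases down a group.
(A) Cl (period 3, group 17) vs F (period 2, group 17): the stated order contradicts the simple trend.
(B) As (period 4, group 15) vs Sr (period 5, group 2): the stated order agrees with the simple trend.
(C) F (period 2, group 17) vs Sn (period 5, group 14): the stated order agrees with the simple trend.
(D) P (period 3, group 15) vs Cs (period 6, group 1): the stated order agrees with the simple trend.
The exception is (A): F's small 2p subshell makes the incoming electron feel strong e⁻–e⁻ repulsion, so Cl actually releases more energy on gaining an electron.

(A)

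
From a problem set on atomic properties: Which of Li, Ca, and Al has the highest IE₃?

The third ionization energy removes an electron from the +2 ion. For each element: Li²⁺ is already 1 electron into the core; Ca²⁺ is the bare [Ar] core; Al²⁺ still has 1 valence electron.
Pulling an electron out of a noble-gas core costs far more than removing a remaining valence electron, so Ca and Li sit at the high end of IE_3.
The numbers (kJ/mol): Li 11815, Ca 4912, Al 2745.
Putting it together, IE_3: Al < Ca < Li.

Li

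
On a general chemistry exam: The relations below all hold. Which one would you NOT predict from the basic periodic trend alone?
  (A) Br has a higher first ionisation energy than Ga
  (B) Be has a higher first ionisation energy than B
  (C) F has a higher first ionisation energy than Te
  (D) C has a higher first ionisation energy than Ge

(B)

The general trend: first ionisation energy increases across a period and decreases down a group.
(A) Br (period 4, group 17) vs Ga (period 4, group 13): the stated order agrees with the simple trend.
(B) Be (period 2, group 2) vs B (period 2, group 13): the stated order contradicts the simple trend.
(C) F (period 2, group 17) vs Te (period 5, group 16): the stated order agrees with the simple trend.
(D) C (period 2, group 14) vs Ge (period 4, group 14): the stated order agrees with the simple trend.
The exception is (B): removing B's lone 2p electron is easier than breaking Be's filled 2s².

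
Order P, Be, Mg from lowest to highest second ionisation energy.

IE_2 is the cost of taking one more electron from the +1 cation: P⁺ still has 4 valence electrons; Be⁺ still has 1 valence electron; Mg⁺ still has 1 valence electron.
All are still removing valence electrons, so compare the +1 ions as you would atoms: IE_2 generally rises across a period (higher Z_eff) and falls down a group (larger shell), subject to the usual subshell exceptions.
Valence configurations: P⁺ [Ne]3s²3p², Be⁺ [He]2s¹, Mg⁺ [Ne]3s¹.
Approximate IE_2 values (kJ/mol): P 1907, Be 1757, Mg 1451.
Putting it together, IE_2: Mg < Be < P.

Mg < Be < P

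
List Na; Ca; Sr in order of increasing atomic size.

Na is in period 3, group 1; Ca is in period 4, group 2; Sr is in period 5, group 2.
Atomic radius shrinks across a period as nuclear charge pulls the same shell inward, and grows down a group as new shells are added.
These span different periods and groups, so the two trends combine.
Ca > Na: the two effects oppose for this pair; the down-group effect wins (171 vs 155 pm).
Sr > Ca: they share group 2; the group trend gives Sr the larger value.
Tabulated atomic radius (pm): Na 155, Ca 171, Sr 185.
So from smallest to largest: Na < Ca < Sr.

Na < Ca < Sr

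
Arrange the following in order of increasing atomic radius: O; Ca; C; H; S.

H, O, C, S, Ca

Radius decreases left→right (rising Z_eff, same n) and increases top→bottom (higher n).
These span different periods and groups, so the two trends combine.
O > H: the two effects oppose for this pair; the down-group effect wins (63 vs 32 pm).
C > O: both are in period 2; the period trend gives C the larger value.
S > C: period and group pull opposite ways; the down-group shift dominates (103 vs 75 pm).
Ca > S: both effects reinforce here, so Ca is clearly the larger of the two.
For reference (pm): H 32, C 75, O 63, S 103, Ca 171.
So from smallest to largest: H < O < C < S < Ca.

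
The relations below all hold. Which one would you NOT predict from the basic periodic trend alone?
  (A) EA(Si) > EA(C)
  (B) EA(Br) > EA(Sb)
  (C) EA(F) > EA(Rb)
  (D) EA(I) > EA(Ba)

(A)

The general trend: electron affinity increases across a period and decreases down a group.
(A) Si (period 3, group 14) vs C (period 2, group 14): the stated order contradicts the simple trend.
(B) Br (period 4, group 17) vs Sb (period 5, group 15): the stated order agrees with the simple trend.
(C) F (period 2, group 17) vs Rb (period 5, group 1): the stated order agrees with the simple trend.
(D) I (period 5, group 17) vs Ba (period 6, group 2): the stated order agrees with the simple trend.
The exception is (A): Si's larger, more diffuse 3p orbitals accept an added electron slightly more readily than C's compact 2p.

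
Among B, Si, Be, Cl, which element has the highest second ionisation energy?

B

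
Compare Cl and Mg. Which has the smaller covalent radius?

Mg is in period 3, group 2; Cl is in period 3, group 17.
Moving right in a period, electrons are added to the same shell under a stronger nuclear pull, so atoms get smaller; moving down, a new shell is opened and atoms get larger.
All lie in period 3, so atomic radius increases right to left.
So Cl has the smaller covalent radius (Cl < Mg).

Cl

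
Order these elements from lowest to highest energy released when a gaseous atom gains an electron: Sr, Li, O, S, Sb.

EA tends to increase across a period and decrease down a group, though the pattern is less regular than for IE or radius.
Neither a single period nor a single group — weigh both effects.
Li > Sr: the two effects oppose for this pair; the down-group effect wins (60 vs 5 kJ/mol).
Sb > Li: period and group pull opposite ways; the across-period shift dominates (103 vs 60 kJ/mol).
O > Sb: both effects reinforce here, so O is clearly the higher of the two.
S > O: this pair runs against the simple trend — see the exception note.
Note the exception: S has a higher electron affinity than O, contrary to the simple trend — the compact 2p subshell of O repels the added electron more than S's larger 3p does.
Tabulated electron affinity (kJ/mol): Li 60, O 141, S 200, Sr 5, Sb 103.
So from lowest to highest: Sr < Li < Sb < O < S.

Sr, Li, Sb, O, S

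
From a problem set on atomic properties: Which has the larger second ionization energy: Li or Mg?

Li

The second ionization energy removes an electron from the +1 ion. For each element: Li⁺ is the bare [He] core; Mg⁺ still has 1 valence electron.
Core electrons are held far more tightly than valence electrons, so Li tops the IE_2 order.
The numbers (kJ/mol): Li 7298, Mg 1451.
Hence IE_2: Mg < Li.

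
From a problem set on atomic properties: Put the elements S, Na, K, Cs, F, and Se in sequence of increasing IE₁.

Cs, K, Na, Se, S, F

F is in period 2, group 17; Na is in period 3, group 1; S is in period 3, group 16; K is in period 4, group 1; Se is in period 4, group 16; Cs is in period 6, group 1.
Removing the outermost electron gets harder across a period and easier down a group.
These span different periods and groups, so the two trends combine.
K > Cs: K sits above Cs in group 1, so the down-group effect alone puts K higher.
Na > K: they share group 1; the group trend gives Na the larger value.
Se > Na: period and group pull opposite ways; the across-period shift dominates (941 vs 496 kJ/mol).
S > Se: S sits above Se in group 16, so the down-group effect alone puts S higher.
F > S: relative to S, both the across-period and down-group shifts push F's first ionization energy up.
Approximate values (kJ/mol): F 1681, Na 496, S 1000, K 419, Se 941, Cs 376.
So from lowest to highest: Cs < K < Na < Se < S < F.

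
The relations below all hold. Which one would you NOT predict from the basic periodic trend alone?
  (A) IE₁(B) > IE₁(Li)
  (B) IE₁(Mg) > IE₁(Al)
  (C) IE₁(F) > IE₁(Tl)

The general trend: IE₁ increases across a period and decreases down a group.
(A) B (period 2, group 13) vs Li (period 2, group 1): the stated order agrees with the simple trend.
(B) Mg (period 3, group 2) vs Al (period 3, group 13): the stated order contradicts the simple trend.
(C) F (period 2, group 17) vs Tl (period 6, group 13): the stated order agrees with the simple trend.
The exception is (B): Al's single 3p electron is easier to remove than one from Mg's filled 3s².

(B)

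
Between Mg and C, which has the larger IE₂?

C

Consider each +1 ion: Mg⁺ still has 1 valence electron; C⁺ still has 3 valence electrons.
All are still removing valence electrons, so compare the +1 ions as you would atoms: IE_2 generally rises across a period (higher Z_eff) and falls down a group (larger shell), subject to the usual subshell exceptions.
Valence configurations: Mg⁺ [Ne]3s¹, C⁺ [He]2s²2p¹.
The numbers (kJ/mol): Mg 1451, C 2353.
Putting it together, IE_2: Mg < C.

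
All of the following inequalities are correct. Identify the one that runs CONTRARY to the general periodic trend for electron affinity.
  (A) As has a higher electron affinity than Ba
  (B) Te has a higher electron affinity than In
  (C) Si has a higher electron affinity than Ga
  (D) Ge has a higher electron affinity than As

(D)

The general trend: electron affinity increases across a period and decreases down a group.
(A) As (period 4, group 15) vs Ba (period 6, group 2): the stated order agrees with the simple trend.
(B) Te (period 5, group 16) vs In (period 5, group 13): the stated order agrees with the simple trend.
(C) Si (period 3, group 14) vs Ga (period 4, group 13): the stated order agrees with the simple trend.
(D) Ge (period 4, group 14) vs As (period 4, group 15): the stated order contradicts the simple trend.
The exception is (D): adding an electron to As's half-filled 4p³ is unfavourable, so Ge (4p²) has the more exothermic EA.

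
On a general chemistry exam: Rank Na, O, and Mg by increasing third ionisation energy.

IE_3 is the cost of taking one more electron from the +2 cation: Na²⁺ is already 1 electron into the core; O²⁺ still has 4 valence electrons; Mg²⁺ is the bare [Ne] core.
Core electrons are held far more tightly than valence electrons, so Na and Mg top the IE_3 order.
Tabulated IE_3 (kJ/mol): Na 6910, O 5300, Mg 7733.
Overall IE_3 order: O < Na < Mg.

O < Na < Mg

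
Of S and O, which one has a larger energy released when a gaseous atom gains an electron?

S

O is in period 2, group 16; S is in period 3, group 16.
Electron affinity generally becomes more exothermic across a period toward the halogens and less exothermic down a group.
All are in group 16; the group trend (electron affinity increases up the group) applies, with the exception below.
Note the exception: S has a higher electron affinity than O, contrary to the simple trend — the compact 2p subshell of O repels the added electron more than S's larger 3p does.
For reference (kJ/mol): O 141, S 200.
So S has the larger energy released when a gaseous atom gains an electron (S > O).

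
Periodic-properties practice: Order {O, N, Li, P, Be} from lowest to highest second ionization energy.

After 1 electron has been removed, what remains? O⁺ still has 5 valence electrons; N⁺ still has 4 valence electrons; Li⁺ is the bare [He] core; P⁺ still has 4 valence electrons; Be⁺ still has 1 valence electron.
Breaking into a closed-shell core is much more expensive than removing a leftover valence electron — Li has the largest IE_2 here.
Valence configurations: O⁺ [He]2s²2p³, N⁺ [He]2s²2p², P⁺ [Ne]3s²3p², Be⁺ [He]2s¹.
Approximate IE_2 values (kJ/mol): O 3388, N 2856, Li 7298, P 1907, Be 1757.
Overall IE_2 order: Be < P < N < O < Li.

Be < P < N < O < Li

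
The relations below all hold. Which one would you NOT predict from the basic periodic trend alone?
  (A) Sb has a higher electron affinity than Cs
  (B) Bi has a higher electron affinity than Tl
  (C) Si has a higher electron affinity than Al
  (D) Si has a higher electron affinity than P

The general trend: electron affinity increases across a period and decreases down a group.
(A) Sb (period 5, group 15) vs Cs (period 6, group 1): the stated order agrees with the simple trend.
(B) Bi (period 6, group 15) vs Tl (period 6, group 13): the stated order agrees with the simple trend.
(C) Si (period 3, group 14) vs Al (period 3, group 13): the stated order agrees with the simple trend.
(D) Si (period 3, group 14) vs P (period 3, group 15): the stated order contradicts the simple trend.
The exception is (D): adding an electron to P's half-filled 3p³ is unfavourable, so Si (3p²) has the more exothermic EA.

(D)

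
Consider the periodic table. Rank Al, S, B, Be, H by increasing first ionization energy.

H is in period 1, group 1; Be is in period 2, group 2; B is in period 2, group 13; Al is in period 3, group 13; S is in period 3, group 16.
First ionization energy rises across a period (greater Z_eff holds electrons more tightly) and falls down a group (valence electrons are farther from the nucleus).
These span different periods and groups, so the two trends combine.
B > Al: B sits above Al in group 13, so the down-group effect alone puts B higher.
Be > B: this pair runs against the simple trend — see the exception note.
S > Be: the two effects oppose for this pair; the across-period effect wins (1000 vs 900 kJ/mol).
H > S: period and group pull opposite ways; the down-group shift dominates (1312 vs 1000 kJ/mol).
Note the exception: Be has a higher first ionization energy than B, contrary to the simple trend — removing B's lone 2p electron is easier than breaking Be's filled 2s².
Tabulated first ionization energy (kJ/mol): H 1312, Be 900, B 801, Al 578, S 1000.
So from lowest to highest: Al < B < Be < S < H.

Al < B < Be < S < H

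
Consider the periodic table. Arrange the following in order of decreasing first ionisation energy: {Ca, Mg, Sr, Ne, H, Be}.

Ne > H > Be > Mg > Ca > Sr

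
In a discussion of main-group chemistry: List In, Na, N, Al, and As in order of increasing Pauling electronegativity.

Electronegativity increases across a period and decreases down a group, tracking effective nuclear charge and atomic size.
Here both period and group differ, so the two effects have to be weighed against each other.
Al > Na: Al lies to the right of Na in period 3, so the across-period effect alone puts Al higher.
In > Al: this pair runs against the simple trend — see the exception note.
As > In: both effects reinforce here, so As is clearly the higher of the two.
N > As: they share group 15; the group trend gives N the larger value.
Note the exception: In has a higher electronegativity than Al, contrary to the simple trend — poor shielding by filled d (and f) subshells raises the heavier element's effective nuclear charge more than the simple down-group trend predicts.
For reference (Pauling): N 3.04, Na 0.93, Al 1.61, As 2.18, In 1.78.
So from lowest to highest: Na < Al < In < As < N.

Na < Al < In < As < N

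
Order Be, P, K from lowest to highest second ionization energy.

Be, P, K

After 1 electron has been removed, what remains? Be⁺ still has 1 valence electron; P⁺ still has 4 valence electrons; K⁺ is the bare [Ar] core.
Breaking into a closed-shell core is much more expensive than removing a leftover valence electron — K has the largest IE_2 here.
Valence configurations: Be⁺ [He]2s¹, P⁺ [Ne]3s²3p².
Tabulated IE_2 (kJ/mol): Be 1757, P 1907, K 3052.
Putting it together, IE_2: Be < P < K.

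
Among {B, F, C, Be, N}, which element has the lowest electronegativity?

Be is in period 2, group 2; B is in period 2, group 13; C is in period 2, group 14; N is in period 2, group 15; F is in period 2, group 17.
Smaller atoms with higher effective nuclear charge are more electronegative.
All lie in period 2, so electronegativity increases left to right.
The lowest electronegativity among these belongs to Be.

Be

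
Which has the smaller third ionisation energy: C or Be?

C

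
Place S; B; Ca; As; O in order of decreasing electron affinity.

Electron affinity generally becomes more exothermic across a period toward the halogens and less exothermic down a group.
Neither a single period nor a single group — weigh both effects.
B > Ca: relative to Ca, both the across-period and down-group shifts push B's electron affinity up.
As > B: period and group pull opposite ways; the across-period shift dominates (78 vs 27 kJ/mol).
O > As: both effects reinforce here, so O is clearly the higher of the two.
S > O: this pair runs against the simple trend — see the exception note.
Note the exception: S has a higher electron affinity than O, contrary to the simple trend — the compact 2p subshell of O repels the added electron more than S's larger 3p does.
Approximate values (kJ/mol): B 27, O 141, S 200, Ca 2, As 78.
So from highest to lowest: S > O > As > B > Ca.

S, O, As, B, Ca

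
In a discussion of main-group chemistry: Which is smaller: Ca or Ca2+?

Ca2+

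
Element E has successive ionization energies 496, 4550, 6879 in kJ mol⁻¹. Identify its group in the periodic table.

Group 1

Look for the largest jump between consecutive ionization energies: IE2/IE1 ≈ 9.2, far larger than any earlier ratio.
That jump marks the point where a core electron is being removed. So the atom has 1 valence electron.
A main-group element with 1 valence electron is in group 1.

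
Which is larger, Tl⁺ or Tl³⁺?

Both ions have Z = 81 protons, but Tl³⁺ has lost more electrons, so its remaining electrons feel a larger effective nuclear charge per electron and are pulled in more tightly.
Higher positive charge → smaller ion, so Tl⁺ > Tl³⁺.

Tl⁺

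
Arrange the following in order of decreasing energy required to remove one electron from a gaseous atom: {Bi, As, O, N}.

N is in period 2, group 15; O is in period 2, group 16; As is in period 4, group 15; Bi is in period 6, group 15.
IE₁ increases left→right with effective nuclear charge and decreases top→bottom as the valence shell moves farther out.
Here both period and group differ, so the two effects have to be weighed against each other.
As > Bi: they share group 15; the group trend gives As the larger value.
O > As: both effects reinforce here, so O is clearly the higher of the two.
N > O: this pair runs against the simple trend — see the exception note.
Note the exception: N has a higher first ionization energy than O, contrary to the simple trend — pairing an electron in O's 2p⁴ costs repulsion energy, so O ionizes more easily than half-filled N (2p³).
Approximate values (kJ/mol): N 1402, O 1314, As 947, Bi 703.
So from highest to lowest: N > O > As > Bi.

N > O > As > Bi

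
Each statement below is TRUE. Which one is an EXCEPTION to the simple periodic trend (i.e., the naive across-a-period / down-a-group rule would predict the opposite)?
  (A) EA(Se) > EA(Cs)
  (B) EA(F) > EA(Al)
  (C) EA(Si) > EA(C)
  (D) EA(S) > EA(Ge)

(C)

The general trend: electron affinity increases across a period and decreases down a group.
(A) Se (period 4, group 16) vs Cs (period 6, group 1): the stated order agrees with the simple trend.
(B) F (period 2, group 17) vs Al (period 3, group 13): the stated order agrees with the simple trend.
(C) Si (period 3, group 14) vs C (period 2, group 14): the stated order contradicts the simple trend.
(D) S (period 3, group 16) vs Ge (period 4, group 14): the stated order agrees with the simple trend.
The exception is (C): Si's larger, more diffuse 3p orbitals accept an added electron slightly more readily than C's compact 2p.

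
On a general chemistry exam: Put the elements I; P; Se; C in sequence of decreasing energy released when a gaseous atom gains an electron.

Adding an electron releases more energy for atoms nearer the top right (short of the noble gases).
A diagonal step moves right (one effect) and down (the opposite effect) at once.
C > P: period and group pull opposite ways; the down-group shift dominates (122 vs 72 kJ/mol).
Se > C: the two effects oppose for this pair; the across-period effect wins (195 vs 122 kJ/mol).
I > Se: period and group pull opposite ways; the across-period shift dominates (295 vs 195 kJ/mol).
Tabulated electron affinity (kJ/mol): C 122, P 72, Se 195, I 295.
So from highest to lowest: I > Se > C > P.

I, Se, C, P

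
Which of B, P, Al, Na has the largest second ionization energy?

The second ionization energy removes an electron from the +1 ion. For each element: B⁺ still has 2 valence electrons; P⁺ still has 4 valence electrons; Al⁺ still has 2 valence electrons; Na⁺ is the bare [Ne] core.
Breaking into a closed-shell core is much more expensive than removing a leftover valence electron — Na has the largest IE_2 here.
Valence configurations: B⁺ [He]2s², P⁺ [Ne]3s²3p², Al⁺ [Ne]3s².
The numbers (kJ/mol): B 2427, P 1907, Al 1817, Na 4562.
So the second ionization energies run Al < P < B < Na.

Na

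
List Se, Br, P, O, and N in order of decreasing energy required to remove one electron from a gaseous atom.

N > O > Br > P > Se

N is in period 2, group 15; O is in period 2, group 16; P is in period 3, group 15; Se is in period 4, group 16; Br is in period 4, group 17.
Removing the outermost electron gets harder across a period and easier down a group.
Here both period and group differ, so the two effects have to be weighed against each other.
P > Se: the two effects oppose for this pair; the down-group effect wins (1012 vs 941 kJ/mol).
Br > P: the two effects oppose for this pair; the across-period effect wins (1140 vs 1012 kJ/mol).
O > Br: period and group pull opposite ways; the down-group shift dominates (1314 vs 1140 kJ/mol).
N > O: this pair runs against the simple trend — see the exception note.
Note the exception: N has a higher first ionization energy than O, contrary to the simple trend — pairing an electron in O's 2p⁴ costs repulsion energy, so O ionizes more easily than half-filled N (2p³).
Approximate values (kJ/mol): N 1402, O 1314, P 1012, Se 941, Br 1140.
So from highest to lowest: N > O > Br > P > Se.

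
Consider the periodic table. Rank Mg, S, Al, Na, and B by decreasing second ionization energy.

IE_2 is the cost of taking one more electron from the +1 cation: Mg⁺ still has 1 valence electron; S⁺ still has 5 valence electrons; Al⁺ still has 2 valence electrons; Na⁺ is the bare [Ne] core; B⁺ still has 2 valence electrons.
Pulling an electron out of a noble-gas core costs far more than removing a remaining valence electron, so Na sits at the high end of IE_2.
Valence configurations: Mg⁺ [Ne]3s¹, S⁺ [Ne]3s²3p³, Al⁺ [Ne]3s², B⁺ [He]2s².
Approximate IE_2 values (kJ/mol): Mg 1451, S 2252, Al 1817, Na 4562, B 2427.
Hence IE_2: Mg < Al < S < B < Na.

Na > B > S > Al > Mg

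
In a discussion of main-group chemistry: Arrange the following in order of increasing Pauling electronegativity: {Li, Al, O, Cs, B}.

Li is in period 2, group 1; B is in period 2, group 13; O is in period 2, group 16; Al is in period 3, group 13; Cs is in period 6, group 1.
Electronegativity increases across a period and decreases down a group, tracking effective nuclear charge and atomic size.
Neither a single period nor a single group — weigh both effects.
Li > Cs: they share group 1; the group trend gives Li the larger value.
Al > Li: period and group pull opposite ways; the across-period shift dominates (1.61 vs 0.98).
B > Al: they share group 13; the group trend gives B the larger value.
O > B: O lies to the right of B in period 2, so the across-period effect alone puts O higher.
Approximate values (Pauling): Li 0.98, B 2.04, O 3.44, Al 1.61, Cs 0.79.
So from lowest to highest: Cs < Li < Al < B < O.

Cs < Li < Al < B < O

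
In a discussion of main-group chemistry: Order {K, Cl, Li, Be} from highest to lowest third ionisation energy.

Be, Li, K, Cl

The third ionization energy removes an electron from the +2 ion. For each element: K²⁺ is already 1 electron into the core; Cl²⁺ still has 5 valence electrons; Li²⁺ is already 1 electron into the core; Be²⁺ is the bare [He] core.
Core electrons are held far more tightly than valence electrons, so K, Li and Be top the IE_3 order.
Tabulated IE_3 (kJ/mol): K 4420, Cl 3822, Li 11815, Be 14849.
Overall IE_3 order: Cl < K < Li < Be.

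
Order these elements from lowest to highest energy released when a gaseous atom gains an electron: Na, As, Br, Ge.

Na < As < Ge < Br

Adding an electron releases more energy for atoms nearer the top right (short of the noble gases).
Neither a single period nor a single group — weigh both effects.
As > Na: period and group pull opposite ways; the across-period shift dominates (78 vs 53 kJ/mol).
Ge > As: this pair runs against the simple trend — see the exception note.
Br > Ge: both are in period 4; the period trend gives Br the larger value.
Note the exception: Ge has a higher electron affinity than As, contrary to the simple trend — adding an electron to As's half-filled 4p³ is unfavourable, so Ge (4p²) has the more exothermic EA.
Tabulated electron affinity (kJ/mol): Na 53, Ge 119, As 78, Br 325.
So from lowest to highest: Na < As < Ge < Br.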